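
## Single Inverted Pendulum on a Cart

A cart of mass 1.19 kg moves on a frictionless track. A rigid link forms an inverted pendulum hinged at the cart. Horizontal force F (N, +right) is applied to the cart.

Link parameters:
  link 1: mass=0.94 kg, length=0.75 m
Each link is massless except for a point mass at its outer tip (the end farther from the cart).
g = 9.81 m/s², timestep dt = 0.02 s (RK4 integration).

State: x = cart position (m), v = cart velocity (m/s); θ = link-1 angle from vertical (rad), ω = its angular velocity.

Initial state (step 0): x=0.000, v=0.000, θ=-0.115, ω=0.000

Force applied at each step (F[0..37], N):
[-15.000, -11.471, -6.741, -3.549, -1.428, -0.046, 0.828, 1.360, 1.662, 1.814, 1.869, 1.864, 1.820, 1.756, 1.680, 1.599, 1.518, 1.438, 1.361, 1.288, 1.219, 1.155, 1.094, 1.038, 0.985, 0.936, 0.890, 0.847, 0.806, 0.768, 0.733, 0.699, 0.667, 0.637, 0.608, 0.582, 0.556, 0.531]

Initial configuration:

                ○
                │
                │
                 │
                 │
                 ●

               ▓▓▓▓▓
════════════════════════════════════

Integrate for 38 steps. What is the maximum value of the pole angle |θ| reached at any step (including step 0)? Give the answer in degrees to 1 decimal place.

Answer: 6.6°

Derivation:
apply F[0]=-15.000 → step 1: x=-0.002, v=-0.232, θ=-0.112, ω=0.278
apply F[1]=-11.471 → step 2: x=-0.009, v=-0.407, θ=-0.105, ω=0.481
apply F[2]=-6.741 → step 3: x=-0.018, v=-0.504, θ=-0.094, ω=0.584
apply F[3]=-3.549 → step 4: x=-0.028, v=-0.551, θ=-0.082, ω=0.623
apply F[4]=-1.428 → step 5: x=-0.040, v=-0.563, θ=-0.070, ω=0.620
apply F[5]=-0.046 → step 6: x=-0.051, v=-0.554, θ=-0.057, ω=0.591
apply F[6]=+0.828 → step 7: x=-0.062, v=-0.533, θ=-0.046, ω=0.549
apply F[7]=+1.360 → step 8: x=-0.072, v=-0.504, θ=-0.036, ω=0.500
apply F[8]=+1.662 → step 9: x=-0.082, v=-0.471, θ=-0.026, ω=0.448
apply F[9]=+1.814 → step 10: x=-0.091, v=-0.437, θ=-0.018, ω=0.398
apply F[10]=+1.869 → step 11: x=-0.099, v=-0.404, θ=-0.010, ω=0.349
apply F[11]=+1.864 → step 12: x=-0.107, v=-0.372, θ=-0.004, ω=0.304
apply F[12]=+1.820 → step 13: x=-0.114, v=-0.341, θ=0.002, ω=0.263
apply F[13]=+1.756 → step 14: x=-0.121, v=-0.312, θ=0.007, ω=0.226
apply F[14]=+1.680 → step 15: x=-0.127, v=-0.285, θ=0.011, ω=0.193
apply F[15]=+1.599 → step 16: x=-0.132, v=-0.260, θ=0.015, ω=0.163
apply F[16]=+1.518 → step 17: x=-0.137, v=-0.237, θ=0.018, ω=0.136
apply F[17]=+1.438 → step 18: x=-0.141, v=-0.216, θ=0.020, ω=0.113
apply F[18]=+1.361 → step 19: x=-0.146, v=-0.196, θ=0.022, ω=0.093
apply F[19]=+1.288 → step 20: x=-0.149, v=-0.178, θ=0.024, ω=0.074
apply F[20]=+1.219 → step 21: x=-0.153, v=-0.162, θ=0.025, ω=0.059
apply F[21]=+1.155 → step 22: x=-0.156, v=-0.146, θ=0.026, ω=0.045
apply F[22]=+1.094 → step 23: x=-0.159, v=-0.132, θ=0.027, ω=0.033
apply F[23]=+1.038 → step 24: x=-0.161, v=-0.119, θ=0.028, ω=0.022
apply F[24]=+0.985 → step 25: x=-0.163, v=-0.107, θ=0.028, ω=0.013
apply F[25]=+0.936 → step 26: x=-0.165, v=-0.095, θ=0.028, ω=0.006
apply F[26]=+0.890 → step 27: x=-0.167, v=-0.085, θ=0.028, ω=-0.001
apply F[27]=+0.847 → step 28: x=-0.169, v=-0.075, θ=0.028, ω=-0.007
apply F[28]=+0.806 → step 29: x=-0.170, v=-0.066, θ=0.028, ω=-0.012
apply F[29]=+0.768 → step 30: x=-0.171, v=-0.057, θ=0.028, ω=-0.016
apply F[30]=+0.733 → step 31: x=-0.172, v=-0.049, θ=0.027, ω=-0.020
apply F[31]=+0.699 → step 32: x=-0.173, v=-0.041, θ=0.027, ω=-0.023
apply F[32]=+0.667 → step 33: x=-0.174, v=-0.034, θ=0.026, ω=-0.025
apply F[33]=+0.637 → step 34: x=-0.175, v=-0.028, θ=0.026, ω=-0.027
apply F[34]=+0.608 → step 35: x=-0.175, v=-0.021, θ=0.025, ω=-0.029
apply F[35]=+0.582 → step 36: x=-0.176, v=-0.015, θ=0.025, ω=-0.030
apply F[36]=+0.556 → step 37: x=-0.176, v=-0.010, θ=0.024, ω=-0.031
apply F[37]=+0.531 → step 38: x=-0.176, v=-0.005, θ=0.023, ω=-0.032
Max |angle| over trajectory = 0.115 rad = 6.6°.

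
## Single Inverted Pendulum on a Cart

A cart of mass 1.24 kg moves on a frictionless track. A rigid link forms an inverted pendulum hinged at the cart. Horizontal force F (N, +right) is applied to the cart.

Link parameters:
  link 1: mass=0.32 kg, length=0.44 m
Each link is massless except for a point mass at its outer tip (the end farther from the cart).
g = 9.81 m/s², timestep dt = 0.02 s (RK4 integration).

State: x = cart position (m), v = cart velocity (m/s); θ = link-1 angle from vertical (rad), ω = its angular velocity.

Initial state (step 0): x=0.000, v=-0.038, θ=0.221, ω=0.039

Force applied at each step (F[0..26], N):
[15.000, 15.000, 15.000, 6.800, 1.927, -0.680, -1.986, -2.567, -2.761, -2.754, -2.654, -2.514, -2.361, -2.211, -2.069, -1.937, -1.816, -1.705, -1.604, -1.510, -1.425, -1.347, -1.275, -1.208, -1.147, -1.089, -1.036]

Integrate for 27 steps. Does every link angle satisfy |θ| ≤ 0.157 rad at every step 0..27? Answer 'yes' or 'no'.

Answer: no

Derivation:
apply F[0]=+15.000 → step 1: x=0.002, v=0.190, θ=0.218, ω=-0.370
apply F[1]=+15.000 → step 2: x=0.008, v=0.419, θ=0.206, ω=-0.785
apply F[2]=+15.000 → step 3: x=0.018, v=0.650, θ=0.186, ω=-1.211
apply F[3]=+6.800 → step 4: x=0.032, v=0.751, θ=0.161, ω=-1.360
apply F[4]=+1.927 → step 5: x=0.048, v=0.775, θ=0.133, ω=-1.349
apply F[5]=-0.680 → step 6: x=0.063, v=0.758, θ=0.107, ω=-1.259
apply F[6]=-1.986 → step 7: x=0.078, v=0.722, θ=0.084, ω=-1.134
apply F[7]=-2.567 → step 8: x=0.092, v=0.677, θ=0.062, ω=-1.000
apply F[8]=-2.761 → step 9: x=0.105, v=0.630, θ=0.044, ω=-0.869
apply F[9]=-2.754 → step 10: x=0.117, v=0.584, θ=0.027, ω=-0.749
apply F[10]=-2.654 → step 11: x=0.128, v=0.540, θ=0.013, ω=-0.640
apply F[11]=-2.514 → step 12: x=0.139, v=0.499, θ=0.002, ω=-0.544
apply F[12]=-2.361 → step 13: x=0.148, v=0.461, θ=-0.008, ω=-0.460
apply F[13]=-2.211 → step 14: x=0.157, v=0.426, θ=-0.017, ω=-0.386
apply F[14]=-2.069 → step 15: x=0.165, v=0.394, θ=-0.024, ω=-0.321
apply F[15]=-1.937 → step 16: x=0.173, v=0.364, θ=-0.030, ω=-0.265
apply F[16]=-1.816 → step 17: x=0.180, v=0.337, θ=-0.035, ω=-0.217
apply F[17]=-1.705 → step 18: x=0.186, v=0.311, θ=-0.038, ω=-0.175
apply F[18]=-1.604 → step 19: x=0.192, v=0.287, θ=-0.042, ω=-0.139
apply F[19]=-1.510 → step 20: x=0.198, v=0.265, θ=-0.044, ω=-0.108
apply F[20]=-1.425 → step 21: x=0.203, v=0.244, θ=-0.046, ω=-0.081
apply F[21]=-1.347 → step 22: x=0.208, v=0.225, θ=-0.047, ω=-0.058
apply F[22]=-1.275 → step 23: x=0.212, v=0.207, θ=-0.048, ω=-0.038
apply F[23]=-1.208 → step 24: x=0.216, v=0.190, θ=-0.049, ω=-0.021
apply F[24]=-1.147 → step 25: x=0.219, v=0.174, θ=-0.049, ω=-0.006
apply F[25]=-1.089 → step 26: x=0.223, v=0.159, θ=-0.049, ω=0.006
apply F[26]=-1.036 → step 27: x=0.226, v=0.144, θ=-0.049, ω=0.016
Max |angle| over trajectory = 0.221 rad; bound = 0.157 → exceeded.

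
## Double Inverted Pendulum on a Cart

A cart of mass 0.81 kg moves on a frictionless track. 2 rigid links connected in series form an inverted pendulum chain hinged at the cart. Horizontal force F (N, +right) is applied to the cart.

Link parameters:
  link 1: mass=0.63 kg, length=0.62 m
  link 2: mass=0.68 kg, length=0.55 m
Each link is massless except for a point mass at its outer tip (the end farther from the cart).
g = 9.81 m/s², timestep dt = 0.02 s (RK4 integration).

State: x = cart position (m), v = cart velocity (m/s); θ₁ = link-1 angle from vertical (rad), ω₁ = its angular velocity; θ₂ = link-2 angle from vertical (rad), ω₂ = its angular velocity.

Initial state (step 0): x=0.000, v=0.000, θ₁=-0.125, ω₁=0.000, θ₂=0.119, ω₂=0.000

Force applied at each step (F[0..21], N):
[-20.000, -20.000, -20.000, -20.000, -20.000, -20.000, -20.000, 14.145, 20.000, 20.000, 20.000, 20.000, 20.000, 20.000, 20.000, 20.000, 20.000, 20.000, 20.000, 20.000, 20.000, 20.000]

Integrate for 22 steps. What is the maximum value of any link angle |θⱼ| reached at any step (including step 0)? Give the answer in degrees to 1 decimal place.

apply F[0]=-20.000 → step 1: x=-0.004, v=-0.447, θ₁=-0.119, ω₁=0.583, θ₂=0.121, ω₂=0.212
apply F[1]=-20.000 → step 2: x=-0.018, v=-0.901, θ₁=-0.102, ω₁=1.188, θ₂=0.127, ω₂=0.408
apply F[2]=-20.000 → step 3: x=-0.041, v=-1.367, θ₁=-0.071, ω₁=1.836, θ₂=0.137, ω₂=0.570
apply F[3]=-20.000 → step 4: x=-0.073, v=-1.848, θ₁=-0.028, ω₁=2.545, θ₂=0.150, ω₂=0.681
apply F[4]=-20.000 → step 5: x=-0.115, v=-2.342, θ₁=0.031, ω₁=3.319, θ₂=0.164, ω₂=0.732
apply F[5]=-20.000 → step 6: x=-0.166, v=-2.833, θ₁=0.105, ω₁=4.132, θ₂=0.179, ω₂=0.729
apply F[6]=-20.000 → step 7: x=-0.228, v=-3.293, θ₁=0.196, ω₁=4.921, θ₂=0.193, ω₂=0.713
apply F[7]=+14.145 → step 8: x=-0.290, v=-2.945, θ₁=0.290, ω₁=4.452, θ₂=0.207, ω₂=0.712
apply F[8]=+20.000 → step 9: x=-0.345, v=-2.508, θ₁=0.373, ω₁=3.911, θ₂=0.221, ω₂=0.663
apply F[9]=+20.000 → step 10: x=-0.391, v=-2.117, θ₁=0.447, ω₁=3.508, θ₂=0.233, ω₂=0.553
apply F[10]=+20.000 → step 11: x=-0.429, v=-1.762, θ₁=0.514, ω₁=3.221, θ₂=0.243, ω₂=0.385
apply F[11]=+20.000 → step 12: x=-0.461, v=-1.434, θ₁=0.576, ω₁=3.030, θ₂=0.249, ω₂=0.164
apply F[12]=+20.000 → step 13: x=-0.487, v=-1.125, θ₁=0.636, ω₁=2.916, θ₂=0.249, ω₂=-0.102
apply F[13]=+20.000 → step 14: x=-0.506, v=-0.829, θ₁=0.693, ω₁=2.863, θ₂=0.244, ω₂=-0.406
apply F[14]=+20.000 → step 15: x=-0.520, v=-0.540, θ₁=0.751, ω₁=2.857, θ₂=0.233, ω₂=-0.741
apply F[15]=+20.000 → step 16: x=-0.528, v=-0.252, θ₁=0.808, ω₁=2.886, θ₂=0.214, ω₂=-1.102
apply F[16]=+20.000 → step 17: x=-0.530, v=0.038, θ₁=0.866, ω₁=2.939, θ₂=0.189, ω₂=-1.482
apply F[17]=+20.000 → step 18: x=-0.526, v=0.334, θ₁=0.926, ω₁=3.007, θ₂=0.155, ω₂=-1.875
apply F[18]=+20.000 → step 19: x=-0.517, v=0.636, θ₁=0.987, ω₁=3.081, θ₂=0.114, ω₂=-2.276
apply F[19]=+20.000 → step 20: x=-0.501, v=0.946, θ₁=1.049, ω₁=3.153, θ₂=0.064, ω₂=-2.679
apply F[20]=+20.000 → step 21: x=-0.479, v=1.264, θ₁=1.113, ω₁=3.218, θ₂=0.006, ω₂=-3.082
apply F[21]=+20.000 → step 22: x=-0.450, v=1.588, θ₁=1.178, ω₁=3.271, θ₂=-0.059, ω₂=-3.485
Max |angle| over trajectory = 1.178 rad = 67.5°.

Answer: 67.5°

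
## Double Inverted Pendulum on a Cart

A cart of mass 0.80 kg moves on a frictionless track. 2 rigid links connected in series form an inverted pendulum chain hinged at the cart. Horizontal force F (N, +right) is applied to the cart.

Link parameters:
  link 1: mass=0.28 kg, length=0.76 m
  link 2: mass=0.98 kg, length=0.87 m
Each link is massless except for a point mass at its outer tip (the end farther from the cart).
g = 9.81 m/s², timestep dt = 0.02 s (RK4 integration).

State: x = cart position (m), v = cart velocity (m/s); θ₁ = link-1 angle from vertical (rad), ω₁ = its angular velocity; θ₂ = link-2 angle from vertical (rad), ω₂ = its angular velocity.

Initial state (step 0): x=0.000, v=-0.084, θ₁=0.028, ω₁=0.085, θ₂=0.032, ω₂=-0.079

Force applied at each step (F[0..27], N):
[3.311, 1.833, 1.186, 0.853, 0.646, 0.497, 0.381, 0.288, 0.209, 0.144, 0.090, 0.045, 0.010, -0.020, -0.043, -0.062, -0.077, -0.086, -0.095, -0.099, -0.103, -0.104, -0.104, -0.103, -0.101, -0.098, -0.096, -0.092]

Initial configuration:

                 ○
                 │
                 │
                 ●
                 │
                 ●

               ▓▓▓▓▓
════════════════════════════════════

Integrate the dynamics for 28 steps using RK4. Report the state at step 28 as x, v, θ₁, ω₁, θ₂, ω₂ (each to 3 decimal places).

apply F[0]=+3.311 → step 1: x=-0.001, v=-0.010, θ₁=0.029, ω₁=-0.007, θ₂=0.030, ω₂=-0.076
apply F[1]=+1.833 → step 2: x=-0.001, v=0.027, θ₁=0.028, ω₁=-0.050, θ₂=0.029, ω₂=-0.075
apply F[2]=+1.186 → step 3: x=-0.000, v=0.048, θ₁=0.027, ω₁=-0.071, θ₂=0.027, ω₂=-0.075
apply F[3]=+0.853 → step 4: x=0.001, v=0.061, θ₁=0.025, ω₁=-0.082, θ₂=0.026, ω₂=-0.074
apply F[4]=+0.646 → step 5: x=0.002, v=0.070, θ₁=0.024, ω₁=-0.087, θ₂=0.024, ω₂=-0.074
apply F[5]=+0.497 → step 6: x=0.004, v=0.075, θ₁=0.022, ω₁=-0.089, θ₂=0.023, ω₂=-0.073
apply F[6]=+0.381 → step 7: x=0.005, v=0.078, θ₁=0.020, ω₁=-0.088, θ₂=0.022, ω₂=-0.072
apply F[7]=+0.288 → step 8: x=0.007, v=0.079, θ₁=0.019, ω₁=-0.086, θ₂=0.020, ω₂=-0.070
apply F[8]=+0.209 → step 9: x=0.008, v=0.079, θ₁=0.017, ω₁=-0.083, θ₂=0.019, ω₂=-0.068
apply F[9]=+0.144 → step 10: x=0.010, v=0.078, θ₁=0.015, ω₁=-0.079, θ₂=0.017, ω₂=-0.066
apply F[10]=+0.090 → step 11: x=0.012, v=0.075, θ₁=0.014, ω₁=-0.074, θ₂=0.016, ω₂=-0.064
apply F[11]=+0.045 → step 12: x=0.013, v=0.073, θ₁=0.012, ω₁=-0.070, θ₂=0.015, ω₂=-0.061
apply F[12]=+0.010 → step 13: x=0.014, v=0.069, θ₁=0.011, ω₁=-0.065, θ₂=0.014, ω₂=-0.058
apply F[13]=-0.020 → step 14: x=0.016, v=0.066, θ₁=0.010, ω₁=-0.060, θ₂=0.013, ω₂=-0.056
apply F[14]=-0.043 → step 15: x=0.017, v=0.062, θ₁=0.009, ω₁=-0.055, θ₂=0.011, ω₂=-0.053
apply F[15]=-0.062 → step 16: x=0.018, v=0.058, θ₁=0.007, ω₁=-0.050, θ₂=0.010, ω₂=-0.050
apply F[16]=-0.077 → step 17: x=0.019, v=0.054, θ₁=0.007, ω₁=-0.046, θ₂=0.009, ω₂=-0.047
apply F[17]=-0.086 → step 18: x=0.020, v=0.050, θ₁=0.006, ω₁=-0.041, θ₂=0.009, ω₂=-0.044
apply F[18]=-0.095 → step 19: x=0.021, v=0.046, θ₁=0.005, ω₁=-0.037, θ₂=0.008, ω₂=-0.041
apply F[19]=-0.099 → step 20: x=0.022, v=0.042, θ₁=0.004, ω₁=-0.034, θ₂=0.007, ω₂=-0.038
apply F[20]=-0.103 → step 21: x=0.023, v=0.038, θ₁=0.004, ω₁=-0.030, θ₂=0.006, ω₂=-0.035
apply F[21]=-0.104 → step 22: x=0.024, v=0.034, θ₁=0.003, ω₁=-0.027, θ₂=0.006, ω₂=-0.033
apply F[22]=-0.104 → step 23: x=0.024, v=0.031, θ₁=0.002, ω₁=-0.024, θ₂=0.005, ω₂=-0.030
apply F[23]=-0.103 → step 24: x=0.025, v=0.028, θ₁=0.002, ω₁=-0.021, θ₂=0.004, ω₂=-0.028
apply F[24]=-0.101 → step 25: x=0.026, v=0.025, θ₁=0.002, ω₁=-0.019, θ₂=0.004, ω₂=-0.025
apply F[25]=-0.098 → step 26: x=0.026, v=0.022, θ₁=0.001, ω₁=-0.017, θ₂=0.003, ω₂=-0.023
apply F[26]=-0.096 → step 27: x=0.026, v=0.019, θ₁=0.001, ω₁=-0.015, θ₂=0.003, ω₂=-0.021
apply F[27]=-0.092 → step 28: x=0.027, v=0.016, θ₁=0.001, ω₁=-0.013, θ₂=0.002, ω₂=-0.019

Answer: x=0.027, v=0.016, θ₁=0.001, ω₁=-0.013, θ₂=0.002, ω₂=-0.019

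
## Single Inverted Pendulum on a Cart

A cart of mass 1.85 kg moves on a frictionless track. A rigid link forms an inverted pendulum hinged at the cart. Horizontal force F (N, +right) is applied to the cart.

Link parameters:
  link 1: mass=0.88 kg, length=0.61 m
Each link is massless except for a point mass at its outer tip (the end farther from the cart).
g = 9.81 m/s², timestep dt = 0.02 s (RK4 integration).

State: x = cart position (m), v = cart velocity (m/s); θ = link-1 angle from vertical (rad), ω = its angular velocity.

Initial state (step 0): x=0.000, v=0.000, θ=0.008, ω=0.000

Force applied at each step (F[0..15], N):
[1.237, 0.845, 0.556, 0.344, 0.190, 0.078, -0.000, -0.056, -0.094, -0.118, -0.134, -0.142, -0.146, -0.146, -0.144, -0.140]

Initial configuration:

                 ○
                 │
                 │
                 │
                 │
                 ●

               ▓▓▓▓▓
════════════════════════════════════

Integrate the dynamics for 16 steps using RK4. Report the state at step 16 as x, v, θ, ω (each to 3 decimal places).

Answer: x=0.008, v=0.018, θ=-0.001, ω=-0.013

Derivation:
apply F[0]=+1.237 → step 1: x=0.000, v=0.013, θ=0.008, ω=-0.018
apply F[1]=+0.845 → step 2: x=0.000, v=0.021, θ=0.007, ω=-0.030
apply F[2]=+0.556 → step 3: x=0.001, v=0.026, θ=0.007, ω=-0.036
apply F[3]=+0.344 → step 4: x=0.001, v=0.030, θ=0.006, ω=-0.039
apply F[4]=+0.190 → step 5: x=0.002, v=0.031, θ=0.005, ω=-0.040
apply F[5]=+0.078 → step 6: x=0.003, v=0.031, θ=0.004, ω=-0.039
apply F[6]=-0.000 → step 7: x=0.003, v=0.031, θ=0.004, ω=-0.037
apply F[7]=-0.056 → step 8: x=0.004, v=0.030, θ=0.003, ω=-0.035
apply F[8]=-0.094 → step 9: x=0.005, v=0.029, θ=0.002, ω=-0.032
apply F[9]=-0.118 → step 10: x=0.005, v=0.027, θ=0.002, ω=-0.029
apply F[10]=-0.134 → step 11: x=0.006, v=0.026, θ=0.001, ω=-0.026
apply F[11]=-0.142 → step 12: x=0.006, v=0.024, θ=0.001, ω=-0.023
apply F[12]=-0.146 → step 13: x=0.007, v=0.023, θ=0.000, ω=-0.020
apply F[13]=-0.146 → step 14: x=0.007, v=0.021, θ=-0.000, ω=-0.017
apply F[14]=-0.144 → step 15: x=0.007, v=0.020, θ=-0.001, ω=-0.015
apply F[15]=-0.140 → step 16: x=0.008, v=0.018, θ=-0.001, ω=-0.013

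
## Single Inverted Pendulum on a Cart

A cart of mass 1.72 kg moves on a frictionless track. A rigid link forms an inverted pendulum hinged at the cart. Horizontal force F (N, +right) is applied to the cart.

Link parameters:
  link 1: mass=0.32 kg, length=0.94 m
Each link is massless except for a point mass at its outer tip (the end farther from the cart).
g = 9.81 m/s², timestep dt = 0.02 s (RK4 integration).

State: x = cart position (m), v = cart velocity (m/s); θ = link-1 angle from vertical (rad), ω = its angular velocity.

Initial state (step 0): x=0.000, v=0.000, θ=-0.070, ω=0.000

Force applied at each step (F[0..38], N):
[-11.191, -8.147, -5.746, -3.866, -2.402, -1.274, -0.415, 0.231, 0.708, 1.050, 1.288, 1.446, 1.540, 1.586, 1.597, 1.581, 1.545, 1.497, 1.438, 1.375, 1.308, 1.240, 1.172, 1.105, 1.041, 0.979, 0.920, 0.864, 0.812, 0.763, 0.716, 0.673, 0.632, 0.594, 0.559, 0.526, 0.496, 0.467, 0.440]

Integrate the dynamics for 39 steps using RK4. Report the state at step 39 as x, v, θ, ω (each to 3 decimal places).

Answer: x=-0.137, v=-0.005, θ=0.018, ω=-0.021

Derivation:
apply F[0]=-11.191 → step 1: x=-0.001, v=-0.127, θ=-0.069, ω=0.121
apply F[1]=-8.147 → step 2: x=-0.005, v=-0.220, θ=-0.066, ω=0.205
apply F[2]=-5.746 → step 3: x=-0.010, v=-0.284, θ=-0.061, ω=0.260
apply F[3]=-3.866 → step 4: x=-0.016, v=-0.327, θ=-0.055, ω=0.293
apply F[4]=-2.402 → step 5: x=-0.023, v=-0.353, θ=-0.049, ω=0.310
apply F[5]=-1.274 → step 6: x=-0.030, v=-0.366, θ=-0.043, ω=0.314
apply F[6]=-0.415 → step 7: x=-0.037, v=-0.370, θ=-0.037, ω=0.309
apply F[7]=+0.231 → step 8: x=-0.045, v=-0.366, θ=-0.031, ω=0.298
apply F[8]=+0.708 → step 9: x=-0.052, v=-0.356, θ=-0.025, ω=0.283
apply F[9]=+1.050 → step 10: x=-0.059, v=-0.343, θ=-0.020, ω=0.264
apply F[10]=+1.288 → step 11: x=-0.066, v=-0.328, θ=-0.014, ω=0.244
apply F[11]=+1.446 → step 12: x=-0.072, v=-0.311, θ=-0.010, ω=0.223
apply F[12]=+1.540 → step 13: x=-0.078, v=-0.292, θ=-0.006, ω=0.202
apply F[13]=+1.586 → step 14: x=-0.084, v=-0.274, θ=-0.002, ω=0.182
apply F[14]=+1.597 → step 15: x=-0.089, v=-0.255, θ=0.002, ω=0.162
apply F[15]=+1.581 → step 16: x=-0.094, v=-0.237, θ=0.005, ω=0.143
apply F[16]=+1.545 → step 17: x=-0.098, v=-0.219, θ=0.007, ω=0.126
apply F[17]=+1.497 → step 18: x=-0.103, v=-0.202, θ=0.010, ω=0.109
apply F[18]=+1.438 → step 19: x=-0.106, v=-0.186, θ=0.012, ω=0.094
apply F[19]=+1.375 → step 20: x=-0.110, v=-0.170, θ=0.014, ω=0.080
apply F[20]=+1.308 → step 21: x=-0.113, v=-0.156, θ=0.015, ω=0.068
apply F[21]=+1.240 → step 22: x=-0.116, v=-0.142, θ=0.016, ω=0.056
apply F[22]=+1.172 → step 23: x=-0.119, v=-0.129, θ=0.017, ω=0.046
apply F[23]=+1.105 → step 24: x=-0.121, v=-0.117, θ=0.018, ω=0.037
apply F[24]=+1.041 → step 25: x=-0.124, v=-0.105, θ=0.019, ω=0.028
apply F[25]=+0.979 → step 26: x=-0.126, v=-0.094, θ=0.019, ω=0.021
apply F[26]=+0.920 → step 27: x=-0.127, v=-0.084, θ=0.020, ω=0.015
apply F[27]=+0.864 → step 28: x=-0.129, v=-0.075, θ=0.020, ω=0.009
apply F[28]=+0.812 → step 29: x=-0.130, v=-0.066, θ=0.020, ω=0.004
apply F[29]=+0.763 → step 30: x=-0.132, v=-0.058, θ=0.020, ω=-0.001
apply F[30]=+0.716 → step 31: x=-0.133, v=-0.051, θ=0.020, ω=-0.005
apply F[31]=+0.673 → step 32: x=-0.134, v=-0.044, θ=0.020, ω=-0.008
apply F[32]=+0.632 → step 33: x=-0.135, v=-0.037, θ=0.020, ω=-0.011
apply F[33]=+0.594 → step 34: x=-0.135, v=-0.031, θ=0.019, ω=-0.013
apply F[34]=+0.559 → step 35: x=-0.136, v=-0.025, θ=0.019, ω=-0.016
apply F[35]=+0.526 → step 36: x=-0.136, v=-0.020, θ=0.019, ω=-0.017
apply F[36]=+0.496 → step 37: x=-0.137, v=-0.014, θ=0.018, ω=-0.019
apply F[37]=+0.467 → step 38: x=-0.137, v=-0.010, θ=0.018, ω=-0.020
apply F[38]=+0.440 → step 39: x=-0.137, v=-0.005, θ=0.018, ω=-0.021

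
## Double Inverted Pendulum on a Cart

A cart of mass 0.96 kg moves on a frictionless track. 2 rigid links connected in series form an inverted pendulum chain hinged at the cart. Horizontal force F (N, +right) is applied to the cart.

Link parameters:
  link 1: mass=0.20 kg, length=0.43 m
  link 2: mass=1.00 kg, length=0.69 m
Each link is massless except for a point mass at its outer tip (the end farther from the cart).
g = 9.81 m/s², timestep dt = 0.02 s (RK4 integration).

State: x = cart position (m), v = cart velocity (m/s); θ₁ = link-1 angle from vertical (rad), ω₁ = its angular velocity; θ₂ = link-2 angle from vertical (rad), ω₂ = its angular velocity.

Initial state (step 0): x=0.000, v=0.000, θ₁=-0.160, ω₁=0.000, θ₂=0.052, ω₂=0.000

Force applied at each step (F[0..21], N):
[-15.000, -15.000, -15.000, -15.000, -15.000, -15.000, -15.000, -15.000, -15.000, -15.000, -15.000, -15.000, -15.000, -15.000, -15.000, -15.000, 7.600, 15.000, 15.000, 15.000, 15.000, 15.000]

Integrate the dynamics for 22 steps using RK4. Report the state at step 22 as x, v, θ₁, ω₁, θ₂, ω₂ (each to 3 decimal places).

apply F[0]=-15.000 → step 1: x=-0.003, v=-0.274, θ₁=-0.159, ω₁=0.092, θ₂=0.056, ω₂=0.356
apply F[1]=-15.000 → step 2: x=-0.011, v=-0.549, θ₁=-0.156, ω₁=0.189, θ₂=0.066, ω₂=0.712
apply F[2]=-15.000 → step 3: x=-0.025, v=-0.827, θ₁=-0.151, ω₁=0.299, θ₂=0.084, ω₂=1.068
apply F[3]=-15.000 → step 4: x=-0.044, v=-1.109, θ₁=-0.144, ω₁=0.432, θ₂=0.109, ω₂=1.420
apply F[4]=-15.000 → step 5: x=-0.069, v=-1.395, θ₁=-0.134, ω₁=0.601, θ₂=0.141, ω₂=1.764
apply F[5]=-15.000 → step 6: x=-0.100, v=-1.686, θ₁=-0.120, ω₁=0.825, θ₂=0.179, ω₂=2.091
apply F[6]=-15.000 → step 7: x=-0.137, v=-1.983, θ₁=-0.100, ω₁=1.123, θ₂=0.224, ω₂=2.389
apply F[7]=-15.000 → step 8: x=-0.179, v=-2.286, θ₁=-0.074, ω₁=1.516, θ₂=0.275, ω₂=2.646
apply F[8]=-15.000 → step 9: x=-0.228, v=-2.594, θ₁=-0.039, ω₁=2.027, θ₂=0.330, ω₂=2.844
apply F[9]=-15.000 → step 10: x=-0.283, v=-2.905, θ₁=0.008, ω₁=2.677, θ₂=0.388, ω₂=2.965
apply F[10]=-15.000 → step 11: x=-0.344, v=-3.218, θ₁=0.069, ω₁=3.490, θ₂=0.448, ω₂=2.980
apply F[11]=-15.000 → step 12: x=-0.412, v=-3.524, θ₁=0.149, ω₁=4.487, θ₂=0.506, ω₂=2.854
apply F[12]=-15.000 → step 13: x=-0.485, v=-3.810, θ₁=0.250, ω₁=5.680, θ₂=0.561, ω₂=2.548
apply F[13]=-15.000 → step 14: x=-0.564, v=-4.039, θ₁=0.377, ω₁=7.001, θ₂=0.607, ω₂=2.055
apply F[14]=-15.000 → step 15: x=-0.646, v=-4.156, θ₁=0.529, ω₁=8.151, θ₂=0.642, ω₂=1.531
apply F[15]=-15.000 → step 16: x=-0.729, v=-4.139, θ₁=0.698, ω₁=8.613, θ₂=0.670, ω₂=1.360
apply F[16]=+7.600 → step 17: x=-0.808, v=-3.784, θ₁=0.865, ω₁=8.100, θ₂=0.699, ω₂=1.543
apply F[17]=+15.000 → step 18: x=-0.880, v=-3.377, θ₁=1.023, ω₁=7.662, θ₂=0.732, ω₂=1.724
apply F[18]=+15.000 → step 19: x=-0.943, v=-2.997, θ₁=1.173, ω₁=7.412, θ₂=0.768, ω₂=1.902
apply F[19]=+15.000 → step 20: x=-1.000, v=-2.628, θ₁=1.320, ω₁=7.306, θ₂=0.808, ω₂=2.085
apply F[20]=+15.000 → step 21: x=-1.049, v=-2.261, θ₁=1.466, ω₁=7.301, θ₂=0.852, ω₂=2.292
apply F[21]=+15.000 → step 22: x=-1.090, v=-1.889, θ₁=1.612, ω₁=7.367, θ₂=0.900, ω₂=2.545

Answer: x=-1.090, v=-1.889, θ₁=1.612, ω₁=7.367, θ₂=0.900, ω₂=2.545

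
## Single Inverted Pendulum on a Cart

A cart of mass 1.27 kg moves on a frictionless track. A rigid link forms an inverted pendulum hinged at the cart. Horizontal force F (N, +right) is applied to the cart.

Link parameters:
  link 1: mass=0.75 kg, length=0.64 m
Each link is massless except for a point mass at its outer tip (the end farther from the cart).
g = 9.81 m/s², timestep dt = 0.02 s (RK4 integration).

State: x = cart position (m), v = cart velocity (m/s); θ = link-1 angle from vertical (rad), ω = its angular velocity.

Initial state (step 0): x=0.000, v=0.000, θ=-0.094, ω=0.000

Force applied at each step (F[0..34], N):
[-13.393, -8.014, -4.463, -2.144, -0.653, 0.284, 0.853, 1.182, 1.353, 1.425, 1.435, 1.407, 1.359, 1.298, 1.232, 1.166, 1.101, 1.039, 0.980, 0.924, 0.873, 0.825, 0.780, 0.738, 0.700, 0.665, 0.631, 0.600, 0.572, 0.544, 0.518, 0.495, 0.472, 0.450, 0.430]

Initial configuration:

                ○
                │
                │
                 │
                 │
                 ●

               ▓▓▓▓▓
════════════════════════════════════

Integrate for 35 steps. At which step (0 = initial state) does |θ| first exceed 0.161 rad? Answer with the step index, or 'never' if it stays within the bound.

apply F[0]=-13.393 → step 1: x=-0.002, v=-0.199, θ=-0.091, ω=0.281
apply F[1]=-8.014 → step 2: x=-0.007, v=-0.315, θ=-0.084, ω=0.434
apply F[2]=-4.463 → step 3: x=-0.014, v=-0.376, θ=-0.075, ω=0.505
apply F[3]=-2.144 → step 4: x=-0.022, v=-0.402, θ=-0.064, ω=0.524
apply F[4]=-0.653 → step 5: x=-0.030, v=-0.405, θ=-0.054, ω=0.512
apply F[5]=+0.284 → step 6: x=-0.038, v=-0.395, θ=-0.044, ω=0.481
apply F[6]=+0.853 → step 7: x=-0.046, v=-0.377, θ=-0.035, ω=0.441
apply F[7]=+1.182 → step 8: x=-0.053, v=-0.355, θ=-0.027, ω=0.397
apply F[8]=+1.353 → step 9: x=-0.060, v=-0.331, θ=-0.019, ω=0.353
apply F[9]=+1.425 → step 10: x=-0.066, v=-0.307, θ=-0.012, ω=0.310
apply F[10]=+1.435 → step 11: x=-0.072, v=-0.283, θ=-0.007, ω=0.270
apply F[11]=+1.407 → step 12: x=-0.078, v=-0.261, θ=-0.002, ω=0.233
apply F[12]=+1.359 → step 13: x=-0.083, v=-0.239, θ=0.003, ω=0.200
apply F[13]=+1.298 → step 14: x=-0.087, v=-0.219, θ=0.006, ω=0.171
apply F[14]=+1.232 → step 15: x=-0.091, v=-0.201, θ=0.010, ω=0.144
apply F[15]=+1.166 → step 16: x=-0.095, v=-0.184, θ=0.012, ω=0.121
apply F[16]=+1.101 → step 17: x=-0.099, v=-0.168, θ=0.014, ω=0.100
apply F[17]=+1.039 → step 18: x=-0.102, v=-0.154, θ=0.016, ω=0.082
apply F[18]=+0.980 → step 19: x=-0.105, v=-0.140, θ=0.018, ω=0.066
apply F[19]=+0.924 → step 20: x=-0.107, v=-0.128, θ=0.019, ω=0.053
apply F[20]=+0.873 → step 21: x=-0.110, v=-0.116, θ=0.020, ω=0.041
apply F[21]=+0.825 → step 22: x=-0.112, v=-0.106, θ=0.021, ω=0.030
apply F[22]=+0.780 → step 23: x=-0.114, v=-0.096, θ=0.021, ω=0.021
apply F[23]=+0.738 → step 24: x=-0.116, v=-0.087, θ=0.021, ω=0.014
apply F[24]=+0.700 → step 25: x=-0.118, v=-0.078, θ=0.022, ω=0.007
apply F[25]=+0.665 → step 26: x=-0.119, v=-0.070, θ=0.022, ω=0.001
apply F[26]=+0.631 → step 27: x=-0.120, v=-0.063, θ=0.022, ω=-0.004
apply F[27]=+0.600 → step 28: x=-0.122, v=-0.056, θ=0.022, ω=-0.008
apply F[28]=+0.572 → step 29: x=-0.123, v=-0.049, θ=0.021, ω=-0.012
apply F[29]=+0.544 → step 30: x=-0.124, v=-0.043, θ=0.021, ω=-0.015
apply F[30]=+0.518 → step 31: x=-0.124, v=-0.037, θ=0.021, ω=-0.017
apply F[31]=+0.495 → step 32: x=-0.125, v=-0.032, θ=0.020, ω=-0.019
apply F[32]=+0.472 → step 33: x=-0.126, v=-0.027, θ=0.020, ω=-0.021
apply F[33]=+0.450 → step 34: x=-0.126, v=-0.022, θ=0.020, ω=-0.022
apply F[34]=+0.430 → step 35: x=-0.127, v=-0.018, θ=0.019, ω=-0.023
max |θ| = 0.094 ≤ 0.161 over all 36 states.

Answer: never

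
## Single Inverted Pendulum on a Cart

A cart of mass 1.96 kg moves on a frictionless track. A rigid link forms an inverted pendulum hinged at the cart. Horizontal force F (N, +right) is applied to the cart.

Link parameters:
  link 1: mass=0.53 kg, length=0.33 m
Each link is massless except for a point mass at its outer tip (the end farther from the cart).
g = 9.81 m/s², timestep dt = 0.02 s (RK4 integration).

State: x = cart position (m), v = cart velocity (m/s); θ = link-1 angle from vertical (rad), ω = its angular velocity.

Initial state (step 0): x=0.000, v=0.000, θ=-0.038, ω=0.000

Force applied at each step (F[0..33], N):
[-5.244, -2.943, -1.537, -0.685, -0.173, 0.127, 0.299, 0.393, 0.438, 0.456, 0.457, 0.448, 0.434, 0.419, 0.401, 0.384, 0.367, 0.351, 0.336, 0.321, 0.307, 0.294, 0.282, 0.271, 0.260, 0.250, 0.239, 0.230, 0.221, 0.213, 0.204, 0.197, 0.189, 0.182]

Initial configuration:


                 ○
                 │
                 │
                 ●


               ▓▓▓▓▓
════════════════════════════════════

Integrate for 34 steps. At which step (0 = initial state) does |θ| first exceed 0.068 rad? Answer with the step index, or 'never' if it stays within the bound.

apply F[0]=-5.244 → step 1: x=-0.001, v=-0.052, θ=-0.037, ω=0.134
apply F[1]=-2.943 → step 2: x=-0.002, v=-0.080, θ=-0.033, ω=0.198
apply F[2]=-1.537 → step 3: x=-0.004, v=-0.094, θ=-0.029, ω=0.222
apply F[3]=-0.685 → step 4: x=-0.005, v=-0.099, θ=-0.025, ω=0.223
apply F[4]=-0.173 → step 5: x=-0.007, v=-0.100, θ=-0.020, ω=0.211
apply F[5]=+0.127 → step 6: x=-0.009, v=-0.098, θ=-0.016, ω=0.193
apply F[6]=+0.299 → step 7: x=-0.011, v=-0.094, θ=-0.013, ω=0.173
apply F[7]=+0.393 → step 8: x=-0.013, v=-0.089, θ=-0.009, ω=0.153
apply F[8]=+0.438 → step 9: x=-0.015, v=-0.084, θ=-0.007, ω=0.133
apply F[9]=+0.456 → step 10: x=-0.017, v=-0.079, θ=-0.004, ω=0.115
apply F[10]=+0.457 → step 11: x=-0.018, v=-0.074, θ=-0.002, ω=0.099
apply F[11]=+0.448 → step 12: x=-0.020, v=-0.070, θ=-0.000, ω=0.084
apply F[12]=+0.434 → step 13: x=-0.021, v=-0.065, θ=0.001, ω=0.071
apply F[13]=+0.419 → step 14: x=-0.022, v=-0.061, θ=0.003, ω=0.060
apply F[14]=+0.401 → step 15: x=-0.023, v=-0.057, θ=0.004, ω=0.050
apply F[15]=+0.384 → step 16: x=-0.024, v=-0.054, θ=0.005, ω=0.041
apply F[16]=+0.367 → step 17: x=-0.026, v=-0.050, θ=0.005, ω=0.034
apply F[17]=+0.351 → step 18: x=-0.026, v=-0.047, θ=0.006, ω=0.027
apply F[18]=+0.336 → step 19: x=-0.027, v=-0.044, θ=0.007, ω=0.021
apply F[19]=+0.321 → step 20: x=-0.028, v=-0.041, θ=0.007, ω=0.017
apply F[20]=+0.307 → step 21: x=-0.029, v=-0.038, θ=0.007, ω=0.012
apply F[21]=+0.294 → step 22: x=-0.030, v=-0.036, θ=0.007, ω=0.009
apply F[22]=+0.282 → step 23: x=-0.030, v=-0.033, θ=0.008, ω=0.006
apply F[23]=+0.271 → step 24: x=-0.031, v=-0.031, θ=0.008, ω=0.003
apply F[24]=+0.260 → step 25: x=-0.032, v=-0.028, θ=0.008, ω=0.001
apply F[25]=+0.250 → step 26: x=-0.032, v=-0.026, θ=0.008, ω=-0.001
apply F[26]=+0.239 → step 27: x=-0.033, v=-0.024, θ=0.008, ω=-0.003
apply F[27]=+0.230 → step 28: x=-0.033, v=-0.022, θ=0.008, ω=-0.004
apply F[28]=+0.221 → step 29: x=-0.034, v=-0.021, θ=0.008, ω=-0.005
apply F[29]=+0.213 → step 30: x=-0.034, v=-0.019, θ=0.007, ω=-0.006
apply F[30]=+0.204 → step 31: x=-0.034, v=-0.017, θ=0.007, ω=-0.007
apply F[31]=+0.197 → step 32: x=-0.035, v=-0.015, θ=0.007, ω=-0.007
apply F[32]=+0.189 → step 33: x=-0.035, v=-0.014, θ=0.007, ω=-0.008
apply F[33]=+0.182 → step 34: x=-0.035, v=-0.012, θ=0.007, ω=-0.008
max |θ| = 0.038 ≤ 0.068 over all 35 states.

Answer: never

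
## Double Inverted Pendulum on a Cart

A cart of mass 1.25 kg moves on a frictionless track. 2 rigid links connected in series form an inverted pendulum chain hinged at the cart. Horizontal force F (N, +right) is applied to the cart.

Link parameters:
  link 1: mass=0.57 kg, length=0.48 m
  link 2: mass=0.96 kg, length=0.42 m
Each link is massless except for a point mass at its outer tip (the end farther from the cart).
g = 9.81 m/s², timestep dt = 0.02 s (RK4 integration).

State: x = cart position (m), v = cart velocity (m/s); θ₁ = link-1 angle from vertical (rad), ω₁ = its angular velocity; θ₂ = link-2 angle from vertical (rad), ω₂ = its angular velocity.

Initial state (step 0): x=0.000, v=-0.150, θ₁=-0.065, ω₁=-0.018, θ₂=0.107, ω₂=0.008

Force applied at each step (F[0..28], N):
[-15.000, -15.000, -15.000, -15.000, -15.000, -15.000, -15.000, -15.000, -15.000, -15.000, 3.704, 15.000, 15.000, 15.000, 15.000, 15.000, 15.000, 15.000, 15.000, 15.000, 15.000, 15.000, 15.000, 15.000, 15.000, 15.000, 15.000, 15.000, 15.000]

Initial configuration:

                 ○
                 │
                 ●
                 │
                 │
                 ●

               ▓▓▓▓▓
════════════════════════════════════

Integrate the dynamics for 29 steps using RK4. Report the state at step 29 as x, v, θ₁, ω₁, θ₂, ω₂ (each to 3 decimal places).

Answer: x=-0.496, v=2.256, θ₁=2.490, ω₁=10.035, θ₂=0.639, ω₂=5.056

Derivation:
apply F[0]=-15.000 → step 1: x=-0.005, v=-0.374, θ₁=-0.062, ω₁=0.304, θ₂=0.109, ω₂=0.227
apply F[1]=-15.000 → step 2: x=-0.015, v=-0.600, θ₁=-0.053, ω₁=0.635, θ₂=0.116, ω₂=0.440
apply F[2]=-15.000 → step 3: x=-0.029, v=-0.830, θ₁=-0.037, ω₁=0.986, θ₂=0.127, ω₂=0.640
apply F[3]=-15.000 → step 4: x=-0.048, v=-1.064, θ₁=-0.013, ω₁=1.367, θ₂=0.142, ω₂=0.821
apply F[4]=-15.000 → step 5: x=-0.072, v=-1.305, θ₁=0.018, ω₁=1.787, θ₂=0.160, ω₂=0.974
apply F[5]=-15.000 → step 6: x=-0.100, v=-1.551, θ₁=0.059, ω₁=2.253, θ₂=0.180, ω₂=1.091
apply F[6]=-15.000 → step 7: x=-0.134, v=-1.801, θ₁=0.109, ω₁=2.768, θ₂=0.203, ω₂=1.164
apply F[7]=-15.000 → step 8: x=-0.172, v=-2.052, θ₁=0.170, ω₁=3.325, θ₂=0.227, ω₂=1.196
apply F[8]=-15.000 → step 9: x=-0.216, v=-2.294, θ₁=0.242, ω₁=3.900, θ₂=0.251, ω₂=1.199
apply F[9]=-15.000 → step 10: x=-0.264, v=-2.516, θ₁=0.325, ω₁=4.455, θ₂=0.275, ω₂=1.208
apply F[10]=+3.704 → step 11: x=-0.314, v=-2.459, θ₁=0.415, ω₁=4.491, θ₂=0.299, ω₂=1.205
apply F[11]=+15.000 → step 12: x=-0.361, v=-2.257, θ₁=0.503, ω₁=4.328, θ₂=0.322, ω₂=1.139
apply F[12]=+15.000 → step 13: x=-0.404, v=-2.066, θ₁=0.589, ω₁=4.255, θ₂=0.344, ω₂=1.034
apply F[13]=+15.000 → step 14: x=-0.444, v=-1.883, θ₁=0.674, ω₁=4.257, θ₂=0.363, ω₂=0.897
apply F[14]=+15.000 → step 15: x=-0.480, v=-1.702, θ₁=0.759, ω₁=4.320, θ₂=0.380, ω₂=0.739
apply F[15]=+15.000 → step 16: x=-0.512, v=-1.519, θ₁=0.847, ω₁=4.431, θ₂=0.393, ω₂=0.572
apply F[16]=+15.000 → step 17: x=-0.540, v=-1.330, θ₁=0.937, ω₁=4.579, θ₂=0.403, ω₂=0.409
apply F[17]=+15.000 → step 18: x=-0.565, v=-1.133, θ₁=1.030, ω₁=4.759, θ₂=0.409, ω₂=0.263
apply F[18]=+15.000 → step 19: x=-0.585, v=-0.925, θ₁=1.127, ω₁=4.965, θ₂=0.413, ω₂=0.145
apply F[19]=+15.000 → step 20: x=-0.602, v=-0.704, θ₁=1.229, ω₁=5.197, θ₂=0.415, ω₂=0.069
apply F[20]=+15.000 → step 21: x=-0.614, v=-0.470, θ₁=1.335, ω₁=5.457, θ₂=0.416, ω₂=0.048
apply F[21]=+15.000 → step 22: x=-0.620, v=-0.219, θ₁=1.447, ω₁=5.751, θ₂=0.418, ω₂=0.096
apply F[22]=+15.000 → step 23: x=-0.622, v=0.050, θ₁=1.566, ω₁=6.089, θ₂=0.421, ω₂=0.230
apply F[23]=+15.000 → step 24: x=-0.618, v=0.340, θ₁=1.691, ω₁=6.483, θ₂=0.428, ω₂=0.474
apply F[24]=+15.000 → step 25: x=-0.608, v=0.655, θ₁=1.825, ω₁=6.951, θ₂=0.441, ω₂=0.859
apply F[25]=+15.000 → step 26: x=-0.592, v=0.999, θ₁=1.970, ω₁=7.516, θ₂=0.463, ω₂=1.430
apply F[26]=+15.000 → step 27: x=-0.568, v=1.378, θ₁=2.127, ω₁=8.205, θ₂=0.500, ω₂=2.252
apply F[27]=+15.000 → step 28: x=-0.537, v=1.798, θ₁=2.299, ω₁=9.044, θ₂=0.556, ω₂=3.418
apply F[28]=+15.000 → step 29: x=-0.496, v=2.256, θ₁=2.490, ω₁=10.035, θ₂=0.639, ω₂=5.056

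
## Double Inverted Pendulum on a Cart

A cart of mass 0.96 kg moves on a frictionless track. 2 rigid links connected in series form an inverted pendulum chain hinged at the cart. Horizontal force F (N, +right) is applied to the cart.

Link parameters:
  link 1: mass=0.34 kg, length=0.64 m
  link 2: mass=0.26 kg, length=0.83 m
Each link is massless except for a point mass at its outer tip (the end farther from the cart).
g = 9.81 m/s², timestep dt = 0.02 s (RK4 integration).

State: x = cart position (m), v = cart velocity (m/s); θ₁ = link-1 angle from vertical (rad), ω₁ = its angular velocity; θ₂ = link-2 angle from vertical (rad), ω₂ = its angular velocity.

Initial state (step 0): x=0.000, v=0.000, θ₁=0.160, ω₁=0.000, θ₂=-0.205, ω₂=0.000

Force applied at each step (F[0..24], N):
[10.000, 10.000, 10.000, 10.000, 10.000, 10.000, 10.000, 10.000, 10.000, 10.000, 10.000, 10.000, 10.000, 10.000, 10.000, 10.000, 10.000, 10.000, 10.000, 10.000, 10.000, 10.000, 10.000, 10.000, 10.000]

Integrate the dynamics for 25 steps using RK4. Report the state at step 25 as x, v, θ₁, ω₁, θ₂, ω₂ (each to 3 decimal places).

Answer: x=1.157, v=3.744, θ₁=-1.389, ω₁=-6.175, θ₂=-0.834, ω₂=-2.844

Derivation:
apply F[0]=+10.000 → step 1: x=0.002, v=0.188, θ₁=0.158, ω₁=-0.160, θ₂=-0.207, ω₂=-0.155
apply F[1]=+10.000 → step 2: x=0.008, v=0.377, θ₁=0.154, ω₁=-0.324, θ₂=-0.211, ω₂=-0.308
apply F[2]=+10.000 → step 3: x=0.017, v=0.566, θ₁=0.145, ω₁=-0.492, θ₂=-0.219, ω₂=-0.459
apply F[3]=+10.000 → step 4: x=0.030, v=0.758, θ₁=0.134, ω₁=-0.669, θ₂=-0.230, ω₂=-0.607
apply F[4]=+10.000 → step 5: x=0.047, v=0.951, θ₁=0.119, ω₁=-0.856, θ₂=-0.243, ω₂=-0.751
apply F[5]=+10.000 → step 6: x=0.068, v=1.147, θ₁=0.099, ω₁=-1.057, θ₂=-0.260, ω₂=-0.888
apply F[6]=+10.000 → step 7: x=0.093, v=1.346, θ₁=0.076, ω₁=-1.276, θ₂=-0.279, ω₂=-1.017
apply F[7]=+10.000 → step 8: x=0.122, v=1.548, θ₁=0.048, ω₁=-1.514, θ₂=-0.300, ω₂=-1.135
apply F[8]=+10.000 → step 9: x=0.155, v=1.753, θ₁=0.015, ω₁=-1.774, θ₂=-0.324, ω₂=-1.239
apply F[9]=+10.000 → step 10: x=0.192, v=1.962, θ₁=-0.023, ω₁=-2.060, θ₂=-0.350, ω₂=-1.328
apply F[10]=+10.000 → step 11: x=0.234, v=2.173, θ₁=-0.067, ω₁=-2.373, θ₂=-0.377, ω₂=-1.397
apply F[11]=+10.000 → step 12: x=0.279, v=2.385, θ₁=-0.118, ω₁=-2.714, θ₂=-0.405, ω₂=-1.443
apply F[12]=+10.000 → step 13: x=0.329, v=2.597, θ₁=-0.176, ω₁=-3.080, θ₂=-0.434, ω₂=-1.466
apply F[13]=+10.000 → step 14: x=0.383, v=2.805, θ₁=-0.241, ω₁=-3.467, θ₂=-0.464, ω₂=-1.464
apply F[14]=+10.000 → step 15: x=0.441, v=3.004, θ₁=-0.315, ω₁=-3.867, θ₂=-0.493, ω₂=-1.443
apply F[15]=+10.000 → step 16: x=0.503, v=3.190, θ₁=-0.396, ω₁=-4.267, θ₂=-0.521, ω₂=-1.410
apply F[16]=+10.000 → step 17: x=0.569, v=3.355, θ₁=-0.485, ω₁=-4.652, θ₂=-0.549, ω₂=-1.378
apply F[17]=+10.000 → step 18: x=0.637, v=3.495, θ₁=-0.582, ω₁=-5.004, θ₂=-0.577, ω₂=-1.365
apply F[18]=+10.000 → step 19: x=0.708, v=3.606, θ₁=-0.685, ω₁=-5.311, θ₂=-0.604, ω₂=-1.389
apply F[19]=+10.000 → step 20: x=0.781, v=3.688, θ₁=-0.794, ω₁=-5.567, θ₂=-0.633, ω₂=-1.466
apply F[20]=+10.000 → step 21: x=0.856, v=3.742, θ₁=-0.907, ω₁=-5.770, θ₂=-0.663, ω₂=-1.607
apply F[21]=+10.000 → step 22: x=0.931, v=3.771, θ₁=-1.024, ω₁=-5.926, θ₂=-0.697, ω₂=-1.817
apply F[22]=+10.000 → step 23: x=1.006, v=3.779, θ₁=-1.144, ω₁=-6.041, θ₂=-0.736, ω₂=-2.094
apply F[23]=+10.000 → step 24: x=1.082, v=3.769, θ₁=-1.266, ω₁=-6.123, θ₂=-0.782, ω₂=-2.438
apply F[24]=+10.000 → step 25: x=1.157, v=3.744, θ₁=-1.389, ω₁=-6.175, θ₂=-0.834, ω₂=-2.844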